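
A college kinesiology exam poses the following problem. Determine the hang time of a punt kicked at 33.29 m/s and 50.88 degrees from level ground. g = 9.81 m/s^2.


T = 2*v*sin(theta)/g
sin(theta) = sin(50.88 deg) = 0.7758
T = 2*33.29*0.7758 / 9.81
T = 51.6545 / 9.81 = 5.2655 s

5.2655 s


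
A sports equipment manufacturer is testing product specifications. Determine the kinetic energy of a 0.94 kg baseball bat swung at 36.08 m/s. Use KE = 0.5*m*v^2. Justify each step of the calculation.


KE = 0.5 * m * v^2
KE = 0.5 * 0.94 * 36.08^2
KE = 0.5 * 0.94 * 1301.7664 = 611.8302 J

611.8302 J


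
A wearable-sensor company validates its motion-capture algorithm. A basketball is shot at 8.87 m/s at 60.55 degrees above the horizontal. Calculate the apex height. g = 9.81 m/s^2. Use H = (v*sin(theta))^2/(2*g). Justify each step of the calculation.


H = (v*sin(theta))^2 / (2*g)
vy = v*sin(theta) = 8.87 * sin(60.55 deg) = 7.7239 m/s
H = vy^2 / (2*g) = 59.6581 / (2*9.81)
H = 59.6581 / 19.62 = 3.0407 m

3.0407 m


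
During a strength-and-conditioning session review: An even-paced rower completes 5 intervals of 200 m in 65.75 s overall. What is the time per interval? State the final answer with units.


Split time = total_time / n_laps = 65.75 / 5
Split time = 13.15 s per lap

13.15 s


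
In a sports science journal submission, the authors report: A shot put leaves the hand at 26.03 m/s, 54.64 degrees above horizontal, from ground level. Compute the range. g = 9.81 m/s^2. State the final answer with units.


R = v^2 * sin(2*theta) / g
Convert angle to radians: theta = 54.64 deg = 0.9536 rad
sin(2*theta) = sin(1.9073) = 0.9439
R = 26.03^2 * 0.9439 / 9.81
R = 677.5609 * 0.9439 / 9.81 = 65.1948 m

65.1948 m


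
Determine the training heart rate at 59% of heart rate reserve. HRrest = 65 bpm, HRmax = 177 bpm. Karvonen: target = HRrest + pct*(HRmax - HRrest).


Target = HRrest + pct*(HRmax - HRrest)
Heart rate reserve = HRmax - HRrest = 177 - 65 = 112 bpm
Fraction = 59% = 0.59
Target = 65 + 0.59 * 112
Target = 65 + 66.08 = 131.08 bpm

131.08 bpm


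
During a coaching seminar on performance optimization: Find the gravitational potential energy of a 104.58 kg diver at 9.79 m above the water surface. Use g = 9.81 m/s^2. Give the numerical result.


PE = m * g * h
PE = 104.58 * 9.81 * 9.79
PE = 1025.9298 * 9.79 = 10043.8527 J

10043.8527 J


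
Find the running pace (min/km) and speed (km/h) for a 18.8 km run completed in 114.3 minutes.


Pace = time / distance = 114.3 min / 18.8 km = 6.0798 min/km
Speed = distance / time_in_hours = 18.8 / 1.905 hr
Speed = 9.8688 km/h

6.0798 min/km, 9.8688 km/h


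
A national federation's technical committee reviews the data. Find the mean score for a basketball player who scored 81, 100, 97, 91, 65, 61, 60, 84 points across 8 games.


Average = sum / n
Sum = 639
Average = 639 / 8 = 79.875

79.875


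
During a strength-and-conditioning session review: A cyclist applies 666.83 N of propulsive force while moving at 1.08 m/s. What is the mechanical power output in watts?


P = F * v
P = 666.83 * 1.08
P = 720.1764 W

720.1764 W


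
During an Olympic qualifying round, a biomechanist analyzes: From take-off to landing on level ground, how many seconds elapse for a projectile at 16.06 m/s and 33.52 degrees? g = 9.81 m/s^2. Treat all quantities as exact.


T = 2*v*sin(theta)/g
sin(theta) = sin(33.52 deg) = 0.5522
T = 2*16.06*0.5522 / 9.81
T = 17.7376 / 9.81 = 1.8081 s

1.8081 s


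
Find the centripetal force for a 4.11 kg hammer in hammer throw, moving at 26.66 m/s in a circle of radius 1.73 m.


Fc = m * v^2 / r
v^2 = 26.66^2 = 710.7556
Fc = 4.11 * 710.7556 / 1.73
Fc = 2921.2055 / 1.73 = 1688.5581 N

1688.5581 N


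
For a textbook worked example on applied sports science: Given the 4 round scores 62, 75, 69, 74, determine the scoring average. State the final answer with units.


Average = sum / n
Sum = 280
Average = 280 / 4 = 70

70


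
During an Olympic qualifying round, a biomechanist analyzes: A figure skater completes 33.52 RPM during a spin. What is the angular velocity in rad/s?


omega = RPM * 2 * pi / 60
omega = 33.52 * 2 * 3.14159 / 60
omega = 210.6124 / 60 = 3.5102 rad/s

3.5102 rad/s


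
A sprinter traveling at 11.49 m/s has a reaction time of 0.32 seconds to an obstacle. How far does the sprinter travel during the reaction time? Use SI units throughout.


d = v * t
d = 11.49 * 0.32
d = 3.6768 m

3.6768 m


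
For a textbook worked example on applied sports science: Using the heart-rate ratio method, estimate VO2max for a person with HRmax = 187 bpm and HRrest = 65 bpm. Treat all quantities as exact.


VO2max = 15.3 * HRmax / HRrest
VO2max = 15.3 * 187 / 65
VO2max = 2861.1 / 65 = 44.0169 mL/kg/min

44.0169 mL/kg/min


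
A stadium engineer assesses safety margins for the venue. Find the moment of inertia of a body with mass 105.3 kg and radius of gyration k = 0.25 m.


I = m * k^2
I = 105.3 * 0.25^2
I = 105.3 * 0.0625 = 6.5812 kg*m^2

6.5812 kg*m^2


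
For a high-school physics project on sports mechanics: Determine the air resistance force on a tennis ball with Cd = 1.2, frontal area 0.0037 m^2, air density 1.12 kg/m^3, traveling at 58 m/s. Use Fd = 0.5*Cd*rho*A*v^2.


Fd = 0.5 * Cd * rho * A * v^2
Fd = 0.5 * 1.2 * 1.12 * 0.0037 * 58^2
v^2 = 3364
Fd = 0.5 * 1.2 * 1.12 * 0.0037 * 3364 = 8.3642 N

8.3642 N


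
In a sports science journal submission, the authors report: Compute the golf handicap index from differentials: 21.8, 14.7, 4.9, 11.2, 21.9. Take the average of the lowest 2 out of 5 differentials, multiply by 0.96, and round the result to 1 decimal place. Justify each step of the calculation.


All differentials: 21.8, 14.7, 4.9, 11.2, 21.9
Sorted: 4.9, 11.2, 14.7, 21.8, 21.9
Best 2: 4.9, 11.2
Average of best = 16.1 / 2 = 8.05
Raw index = 8.05 * 0.96 = 7.728
Handicap index = round(7.728, 1) = 7.7

7.7


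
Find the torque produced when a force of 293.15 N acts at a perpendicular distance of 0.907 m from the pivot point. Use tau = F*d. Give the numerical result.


tau = F * d
tau = 293.15 * 0.907
tau = 265.887 N*m

265.887 N*m


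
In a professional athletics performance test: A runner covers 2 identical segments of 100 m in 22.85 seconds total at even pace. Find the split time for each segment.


Split time = total_time / n_laps = 22.85 / 2
Split time = 11.425 s per lap

11.425 s


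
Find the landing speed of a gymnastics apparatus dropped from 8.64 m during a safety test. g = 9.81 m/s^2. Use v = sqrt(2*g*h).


v = sqrt(2 * g * h)
v = sqrt(2 * 9.81 * 8.64)
v = sqrt(169.5168) = 13.0199 m/s

13.0199 m/s


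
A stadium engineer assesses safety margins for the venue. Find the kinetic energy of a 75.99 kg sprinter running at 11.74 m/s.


KE = 0.5 * m * v^2
KE = 0.5 * 75.99 * 11.74^2
KE = 0.5 * 75.99 * 137.8276 = 5236.7597 J

5236.7597 J


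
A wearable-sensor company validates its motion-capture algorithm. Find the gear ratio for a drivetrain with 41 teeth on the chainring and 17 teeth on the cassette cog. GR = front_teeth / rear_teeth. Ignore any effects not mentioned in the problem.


GR = front_teeth / rear_teeth
GR = 41 / 17
GR = 2.4118

2.4118


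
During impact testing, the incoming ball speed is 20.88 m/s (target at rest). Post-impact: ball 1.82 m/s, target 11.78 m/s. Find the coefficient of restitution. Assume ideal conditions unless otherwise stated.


e = (v2_after - v1_after) / (v1_before - v2_before)
Numerator = 11.78 - 1.82 = 9.96
Denominator = 20.88 - 0 = 20.88
e = 9.96 / 20.88 = 0.477

0.477


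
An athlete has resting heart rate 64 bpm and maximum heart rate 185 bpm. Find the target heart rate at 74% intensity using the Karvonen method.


Target = HRrest + pct*(HRmax - HRrest)
Heart rate reserve = HRmax - HRrest = 185 - 64 = 121 bpm
Fraction = 74% = 0.74
Target = 64 + 0.74 * 121
Target = 64 + 89.54 = 153.54 bpm

153.54 bpm


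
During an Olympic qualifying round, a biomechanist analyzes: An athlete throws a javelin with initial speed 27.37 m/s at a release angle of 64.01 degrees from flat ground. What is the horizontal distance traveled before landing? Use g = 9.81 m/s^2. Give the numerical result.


R = v^2 * sin(2*theta) / g
Convert angle to radians: theta = 64.01 deg = 1.1172 rad
sin(2*theta) = sin(2.2344) = 0.7878
R = 27.37^2 * 0.7878 / 9.81
R = 749.1169 * 0.7878 / 9.81 = 60.1581 m

60.1581 m


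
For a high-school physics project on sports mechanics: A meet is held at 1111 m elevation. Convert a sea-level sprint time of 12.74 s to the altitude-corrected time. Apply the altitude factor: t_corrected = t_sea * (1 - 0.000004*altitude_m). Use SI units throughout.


Correction factor = 1 - 0.000004 * 1111 = 0.995556
t_corrected = t_sea * factor = 12.74 * 0.995556
t_corrected = 12.6834 s

12.6834 s


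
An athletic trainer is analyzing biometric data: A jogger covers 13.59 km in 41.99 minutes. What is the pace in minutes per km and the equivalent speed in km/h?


Pace = time / distance = 41.99 min / 13.59 km = 3.0898 min/km
Speed = distance / time_in_hours = 13.59 / 0.6998 hr
Speed = 19.4189 km/h

3.0898 min/km, 19.4189 km/h


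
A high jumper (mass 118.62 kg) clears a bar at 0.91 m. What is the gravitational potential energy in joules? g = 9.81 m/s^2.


PE = m * g * h
PE = 118.62 * 9.81 * 0.91
PE = 1163.6622 * 0.91 = 1058.9326 J

1058.9326 J


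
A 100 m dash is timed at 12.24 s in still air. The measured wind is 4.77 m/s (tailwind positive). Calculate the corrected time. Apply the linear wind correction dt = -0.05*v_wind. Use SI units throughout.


dt = -0.05 * v_wind = -0.05 * 4.77 = -0.2385 s
t_corrected = t_still + dt = 12.24 + (-0.2385)
t_corrected = 12.0015 s

12.0015 s


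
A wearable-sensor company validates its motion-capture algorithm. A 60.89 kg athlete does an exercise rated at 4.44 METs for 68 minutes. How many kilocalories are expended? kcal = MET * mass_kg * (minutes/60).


kcal = MET * mass * time_hr
Convert time: 68 min = 1.1333 hr
kcal = 4.44 * 60.89 * 1.1333
kcal = 306.3985 kcal

306.3985 kcal


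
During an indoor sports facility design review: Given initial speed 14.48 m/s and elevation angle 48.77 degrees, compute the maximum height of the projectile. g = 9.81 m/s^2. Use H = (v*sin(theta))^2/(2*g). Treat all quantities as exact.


H = (v*sin(theta))^2 / (2*g)
vy = v*sin(theta) = 14.48 * sin(48.77 deg) = 10.89 m/s
H = vy^2 / (2*g) = 118.5915 / (2*9.81)
H = 118.5915 / 19.62 = 6.0444 m

6.0444 m


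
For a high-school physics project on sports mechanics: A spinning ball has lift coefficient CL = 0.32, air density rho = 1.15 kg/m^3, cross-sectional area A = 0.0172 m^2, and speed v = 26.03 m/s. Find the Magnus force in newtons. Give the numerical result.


FM = 0.5 * CL * rho * A * v^2
FM = 0.5 * 0.32 * 1.15 * 0.0172 * 26.03^2
v^2 = 677.5609
FM = 0.5 * 0.32 * 1.15 * 0.0172 * 677.5609 = 2.1443 N

2.1443 N


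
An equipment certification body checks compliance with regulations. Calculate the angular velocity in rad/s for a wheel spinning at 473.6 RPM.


omega = RPM * 2 * pi / 60
omega = 473.6 * 2 * 3.14159 / 60
omega = 2975.7166 / 60 = 49.5953 rad/s

49.5953 rad/s


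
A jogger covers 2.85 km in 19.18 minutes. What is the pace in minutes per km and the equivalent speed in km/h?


Pace = time / distance = 19.18 min / 2.85 km = 6.7298 min/km
Speed = distance / time_in_hours = 2.85 / 0.3197 hr
Speed = 8.9155 km/h

6.7298 min/km, 8.9155 km/h


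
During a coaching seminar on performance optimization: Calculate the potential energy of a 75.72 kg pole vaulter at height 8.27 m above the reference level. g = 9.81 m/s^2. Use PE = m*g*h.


PE = m * g * h
PE = 75.72 * 9.81 * 8.27
PE = 742.8132 * 8.27 = 6143.0652 J

6143.0652 J


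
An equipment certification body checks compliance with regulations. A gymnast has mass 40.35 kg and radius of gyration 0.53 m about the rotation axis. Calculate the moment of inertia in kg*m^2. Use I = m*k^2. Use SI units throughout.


I = m * k^2
I = 40.35 * 0.53^2
I = 40.35 * 0.2809 = 11.3343 kg*m^2

11.3343 kg*m^2


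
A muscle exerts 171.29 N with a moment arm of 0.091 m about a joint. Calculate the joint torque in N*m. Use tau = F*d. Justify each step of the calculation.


tau = F * d
tau = 171.29 * 0.091
tau = 15.5874 N*m

15.5874 N*m


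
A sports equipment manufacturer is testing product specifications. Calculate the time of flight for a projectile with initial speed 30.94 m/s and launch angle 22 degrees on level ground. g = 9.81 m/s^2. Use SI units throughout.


T = 2*v*sin(theta)/g
sin(theta) = sin(22 deg) = 0.3746
T = 2*30.94*0.3746 / 9.81
T = 23.1807 / 9.81 = 2.363 s

2.363 s


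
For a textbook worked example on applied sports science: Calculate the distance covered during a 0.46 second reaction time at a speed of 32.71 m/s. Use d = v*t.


d = v * t
d = 32.71 * 0.46
d = 15.0466 m

15.0466 m


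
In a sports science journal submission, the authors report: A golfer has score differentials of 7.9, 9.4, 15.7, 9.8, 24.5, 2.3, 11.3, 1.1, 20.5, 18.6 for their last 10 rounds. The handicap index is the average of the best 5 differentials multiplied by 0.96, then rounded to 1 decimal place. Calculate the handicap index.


All differentials: 7.9, 9.4, 15.7, 9.8, 24.5, 2.3, 11.3, 1.1, 20.5, 18.6
Sorted: 1.1, 2.3, 7.9, 9.4, 9.8, 11.3, 15.7, 18.6, 20.5, 24.5
Best 5: 1.1, 2.3, 7.9, 9.4, 9.8
Average of best = 30.5 / 5 = 6.1
Raw index = 6.1 * 0.96 = 5.856
Handicap index = round(5.856, 1) = 5.9

5.9


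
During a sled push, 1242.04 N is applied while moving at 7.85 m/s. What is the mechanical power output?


P = F * v
P = 1242.04 * 7.85
P = 9750.014 W

9750.014 W


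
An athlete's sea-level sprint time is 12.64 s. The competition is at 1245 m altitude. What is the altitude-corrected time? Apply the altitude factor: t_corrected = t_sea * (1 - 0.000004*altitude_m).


Correction factor = 1 - 0.000004 * 1245 = 0.99502
t_corrected = t_sea * factor = 12.64 * 0.99502
t_corrected = 12.5771 s

12.5771 s


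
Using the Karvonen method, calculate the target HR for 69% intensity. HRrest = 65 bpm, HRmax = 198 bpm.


Target = HRrest + pct*(HRmax - HRrest)
Heart rate reserve = HRmax - HRrest = 198 - 65 = 133 bpm
Fraction = 69% = 0.69
Target = 65 + 0.69 * 133
Target = 65 + 91.77 = 156.77 bpm

156.77 bpm


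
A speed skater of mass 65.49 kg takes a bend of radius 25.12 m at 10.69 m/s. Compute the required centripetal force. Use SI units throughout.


Fc = m * v^2 / r
v^2 = 10.69^2 = 114.2761
Fc = 65.49 * 114.2761 / 25.12
Fc = 7483.9418 / 25.12 = 297.9276 N

297.9276 N


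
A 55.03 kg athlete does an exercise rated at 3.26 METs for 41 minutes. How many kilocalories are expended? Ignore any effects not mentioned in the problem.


kcal = MET * mass * time_hr
Convert time: 41 min = 0.6833 hr
kcal = 3.26 * 55.03 * 0.6833
kcal = 122.5885 kcal

122.5885 kcal


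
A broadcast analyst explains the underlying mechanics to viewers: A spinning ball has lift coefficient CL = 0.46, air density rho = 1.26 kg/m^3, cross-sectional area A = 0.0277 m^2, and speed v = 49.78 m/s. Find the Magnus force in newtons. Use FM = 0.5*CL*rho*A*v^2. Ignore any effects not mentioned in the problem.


FM = 0.5 * CL * rho * A * v^2
FM = 0.5 * 0.46 * 1.26 * 0.0277 * 49.78^2
v^2 = 2478.0484
FM = 0.5 * 0.46 * 1.26 * 0.0277 * 2478.0484 = 19.8924 N

19.8924 N


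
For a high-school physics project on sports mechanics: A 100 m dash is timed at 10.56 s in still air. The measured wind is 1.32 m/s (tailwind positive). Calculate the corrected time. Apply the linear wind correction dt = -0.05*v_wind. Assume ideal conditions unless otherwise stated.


dt = -0.05 * v_wind = -0.05 * 1.32 = -0.066 s
t_corrected = t_still + dt = 10.56 + (-0.066)
t_corrected = 10.494 s

10.494 s


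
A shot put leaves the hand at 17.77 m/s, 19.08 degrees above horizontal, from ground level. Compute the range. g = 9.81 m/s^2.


R = v^2 * sin(2*theta) / g
Convert angle to radians: theta = 19.08 deg = 0.333 rad
sin(2*theta) = sin(0.666) = 0.6179
R = 17.77^2 * 0.6179 / 9.81
R = 315.7729 * 0.6179 / 9.81 = 19.8882 m

19.8882 m


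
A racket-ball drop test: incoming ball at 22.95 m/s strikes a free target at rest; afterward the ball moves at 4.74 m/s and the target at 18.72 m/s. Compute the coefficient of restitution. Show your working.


e = (v2_after - v1_after) / (v1_before - v2_before)
Numerator = 18.72 - 4.74 = 13.98
Denominator = 22.95 - 0 = 22.95
e = 13.98 / 22.95 = 0.6092

0.6092


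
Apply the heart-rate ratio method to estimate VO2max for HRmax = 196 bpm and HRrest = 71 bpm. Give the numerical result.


VO2max = 15.3 * HRmax / HRrest
VO2max = 15.3 * 196 / 71
VO2max = 2998.8 / 71 = 42.2366 mL/kg/min

42.2366 mL/kg/min


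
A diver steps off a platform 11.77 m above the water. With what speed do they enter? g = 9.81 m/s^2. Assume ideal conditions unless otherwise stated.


v = sqrt(2 * g * h)
v = sqrt(2 * 9.81 * 11.77)
v = sqrt(230.9274) = 15.1963 m/s

15.1963 m/s


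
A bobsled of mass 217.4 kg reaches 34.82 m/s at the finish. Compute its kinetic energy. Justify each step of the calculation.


KE = 0.5 * m * v^2
KE = 0.5 * 217.4 * 34.82^2
KE = 0.5 * 217.4 * 1212.4324 = 131791.4019 J

131791.4019 J


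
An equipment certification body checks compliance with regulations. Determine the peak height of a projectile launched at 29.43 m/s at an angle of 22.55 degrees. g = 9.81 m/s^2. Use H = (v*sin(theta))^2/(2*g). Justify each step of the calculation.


H = (v*sin(theta))^2 / (2*g)
vy = v*sin(theta) = 29.43 * sin(22.55 deg) = 11.2861 m/s
H = vy^2 / (2*g) = 127.376 / (2*9.81)
H = 127.376 / 19.62 = 6.4921 m

6.4921 m


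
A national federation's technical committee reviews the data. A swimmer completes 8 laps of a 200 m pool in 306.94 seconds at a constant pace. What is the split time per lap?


Split time = total_time / n_laps = 306.94 / 8
Split time = 38.3675 s per lap

38.3675 s


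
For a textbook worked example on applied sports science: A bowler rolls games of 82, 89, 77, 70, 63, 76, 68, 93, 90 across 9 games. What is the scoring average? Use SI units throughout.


Average = sum / n
Sum = 708
Average = 708 / 9 = 78.6667

78.6667


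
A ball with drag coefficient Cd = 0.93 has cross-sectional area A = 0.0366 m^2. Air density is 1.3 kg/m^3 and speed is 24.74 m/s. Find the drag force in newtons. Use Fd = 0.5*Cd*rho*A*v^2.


Fd = 0.5 * Cd * rho * A * v^2
Fd = 0.5 * 0.93 * 1.3 * 0.0366 * 24.74^2
v^2 = 612.0676
Fd = 0.5 * 0.93 * 1.3 * 0.0366 * 612.0676 = 13.5418 N

13.5418 N


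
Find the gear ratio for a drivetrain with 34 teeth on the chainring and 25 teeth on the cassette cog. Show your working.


GR = front_teeth / rear_teeth
GR = 34 / 25
GR = 1.36

1.36


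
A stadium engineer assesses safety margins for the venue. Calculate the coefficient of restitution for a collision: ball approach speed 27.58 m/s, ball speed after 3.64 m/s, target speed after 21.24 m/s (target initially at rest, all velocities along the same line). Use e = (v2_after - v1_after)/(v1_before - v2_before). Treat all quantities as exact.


e = (v2_after - v1_after) / (v1_before - v2_before)
Numerator = 21.24 - 3.64 = 17.6
Denominator = 27.58 - 0 = 27.58
e = 17.6 / 27.58 = 0.6381

0.6381


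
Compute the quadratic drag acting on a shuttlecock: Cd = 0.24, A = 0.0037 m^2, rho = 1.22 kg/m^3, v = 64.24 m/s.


Fd = 0.5 * Cd * rho * A * v^2
Fd = 0.5 * 0.24 * 1.22 * 0.0037 * 64.24^2
v^2 = 4126.7776
Fd = 0.5 * 0.24 * 1.22 * 0.0037 * 4126.7776 = 2.2354 N

2.2354 N


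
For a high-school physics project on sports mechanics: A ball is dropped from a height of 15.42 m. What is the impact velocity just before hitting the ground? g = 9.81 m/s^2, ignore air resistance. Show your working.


v = sqrt(2 * g * h)
v = sqrt(2 * 9.81 * 15.42)
v = sqrt(302.5404) = 17.3937 m/s

17.3937 m/s


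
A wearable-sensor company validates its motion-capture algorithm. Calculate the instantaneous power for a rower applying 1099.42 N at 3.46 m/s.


P = F * v
P = 1099.42 * 3.46
P = 3803.9932 W

3803.9932 W


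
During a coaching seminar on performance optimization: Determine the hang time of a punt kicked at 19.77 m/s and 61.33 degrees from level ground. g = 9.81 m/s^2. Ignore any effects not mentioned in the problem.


T = 2*v*sin(theta)/g
sin(theta) = sin(61.33 deg) = 0.8774
T = 2*19.77*0.8774 / 9.81
T = 34.6923 / 9.81 = 3.5364 s

3.5364 s


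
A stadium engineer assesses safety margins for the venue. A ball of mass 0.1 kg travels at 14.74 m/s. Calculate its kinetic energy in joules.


KE = 0.5 * m * v^2
KE = 0.5 * 0.1 * 14.74^2
KE = 0.5 * 0.1 * 217.2676 = 10.8634 J

10.8634 J


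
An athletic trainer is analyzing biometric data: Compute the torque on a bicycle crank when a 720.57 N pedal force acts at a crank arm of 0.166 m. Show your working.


tau = F * d
tau = 720.57 * 0.166
tau = 119.6146 N*m

119.6146 N*m


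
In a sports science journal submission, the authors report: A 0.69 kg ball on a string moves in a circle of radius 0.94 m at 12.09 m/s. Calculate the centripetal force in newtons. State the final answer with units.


Fc = m * v^2 / r
v^2 = 12.09^2 = 146.1681
Fc = 0.69 * 146.1681 / 0.94
Fc = 100.856 / 0.94 = 107.2936 N

107.2936 N


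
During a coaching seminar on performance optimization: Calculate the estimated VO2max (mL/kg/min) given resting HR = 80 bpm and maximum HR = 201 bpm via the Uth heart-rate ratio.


VO2max = 15.3 * HRmax / HRrest
VO2max = 15.3 * 201 / 80
VO2max = 3075.3 / 80 = 38.4413 mL/kg/min

38.4413 mL/kg/min


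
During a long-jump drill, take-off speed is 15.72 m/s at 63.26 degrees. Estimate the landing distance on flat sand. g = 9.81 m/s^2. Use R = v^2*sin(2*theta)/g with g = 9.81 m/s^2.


R = v^2 * sin(2*theta) / g
Convert angle to radians: theta = 63.26 deg = 1.1041 rad
sin(2*theta) = sin(2.2082) = 0.8036
R = 15.72^2 * 0.8036 / 9.81
R = 247.1184 * 0.8036 / 9.81 = 20.2443 m

20.2443 m


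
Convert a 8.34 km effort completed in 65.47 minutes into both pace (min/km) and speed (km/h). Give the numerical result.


Pace = time / distance = 65.47 min / 8.34 km = 7.8501 min/km
Speed = distance / time_in_hours = 8.34 / 1.0912 hr
Speed = 7.6432 km/h

7.8501 min/km, 7.6432 km/h


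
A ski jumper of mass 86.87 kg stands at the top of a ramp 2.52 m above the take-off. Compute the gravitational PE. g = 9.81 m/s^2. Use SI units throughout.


PE = m * g * h
PE = 86.87 * 9.81 * 2.52
PE = 852.1947 * 2.52 = 2147.5306 J

2147.5306 J


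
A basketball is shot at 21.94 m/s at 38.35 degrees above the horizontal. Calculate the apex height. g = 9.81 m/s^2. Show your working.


H = (v*sin(theta))^2 / (2*g)
vy = v*sin(theta) = 21.94 * sin(38.35 deg) = 13.613 m/s
H = vy^2 / (2*g) = 185.313 / (2*9.81)
H = 185.313 / 19.62 = 9.4451 m

9.4451 m


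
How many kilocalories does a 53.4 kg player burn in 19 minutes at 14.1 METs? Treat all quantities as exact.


kcal = MET * mass * time_hr
Convert time: 19 min = 0.3167 hr
kcal = 14.1 * 53.4 * 0.3167
kcal = 238.431 kcal

238.431 kcal


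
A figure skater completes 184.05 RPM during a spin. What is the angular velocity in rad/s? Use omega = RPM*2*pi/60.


omega = RPM * 2 * pi / 60
omega = 184.05 * 2 * 3.14159 / 60
omega = 1156.4203 / 60 = 19.2737 rad/s

19.2737 rad/s


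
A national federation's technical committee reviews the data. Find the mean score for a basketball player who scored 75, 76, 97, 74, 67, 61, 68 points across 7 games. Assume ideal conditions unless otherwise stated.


Average = sum / n
Sum = 518
Average = 518 / 7 = 74

74


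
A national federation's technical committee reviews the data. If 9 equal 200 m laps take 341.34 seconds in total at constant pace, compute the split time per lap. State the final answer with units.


Split time = total_time / n_laps = 341.34 / 9
Split time = 37.9267 s per lap

37.9267 s


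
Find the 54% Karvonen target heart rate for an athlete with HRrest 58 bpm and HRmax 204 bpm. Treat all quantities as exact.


Target = HRrest + pct*(HRmax - HRrest)
Heart rate reserve = HRmax - HRrest = 204 - 58 = 146 bpm
Fraction = 54% = 0.54
Target = 58 + 0.54 * 146
Target = 58 + 78.84 = 136.84 bpm

136.84 bpm


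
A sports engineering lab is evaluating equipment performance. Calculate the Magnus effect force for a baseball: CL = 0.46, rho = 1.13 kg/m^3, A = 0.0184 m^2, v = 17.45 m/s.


FM = 0.5 * CL * rho * A * v^2
FM = 0.5 * 0.46 * 1.13 * 0.0184 * 17.45^2
v^2 = 304.5025
FM = 0.5 * 0.46 * 1.13 * 0.0184 * 304.5025 = 1.4562 N

1.4562 N


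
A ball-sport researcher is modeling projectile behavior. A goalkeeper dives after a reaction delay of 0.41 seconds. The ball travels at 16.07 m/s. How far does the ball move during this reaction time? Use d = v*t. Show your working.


d = v * t
d = 16.07 * 0.41
d = 6.5887 m

6.5887 m


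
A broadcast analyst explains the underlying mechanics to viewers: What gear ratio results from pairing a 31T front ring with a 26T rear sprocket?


GR = front_teeth / rear_teeth
GR = 31 / 26
GR = 1.1923

1.1923


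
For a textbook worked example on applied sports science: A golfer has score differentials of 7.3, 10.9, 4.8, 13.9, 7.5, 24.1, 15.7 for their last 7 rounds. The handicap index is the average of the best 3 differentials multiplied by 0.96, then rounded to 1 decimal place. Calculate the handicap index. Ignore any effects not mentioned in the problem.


All differentials: 7.3, 10.9, 4.8, 13.9, 7.5, 24.1, 15.7
Sorted: 4.8, 7.3, 7.5, 10.9, 13.9, 15.7, 24.1
Best 3: 4.8, 7.3, 7.5
Average of best = 19.6 / 3 = 6.5333
Raw index = 6.5333 * 0.96 = 6.272
Handicap index = round(6.272, 1) = 6.3

6.3


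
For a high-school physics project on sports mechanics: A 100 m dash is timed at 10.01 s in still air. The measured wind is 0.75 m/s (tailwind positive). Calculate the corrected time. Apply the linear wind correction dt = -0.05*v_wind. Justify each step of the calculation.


dt = -0.05 * v_wind = -0.05 * 0.75 = -0.0375 s
t_corrected = t_still + dt = 10.01 + (-0.0375)
t_corrected = 9.9725 s

9.9725 s


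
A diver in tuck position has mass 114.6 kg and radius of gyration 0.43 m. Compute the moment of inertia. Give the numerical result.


I = m * k^2
I = 114.6 * 0.43^2
I = 114.6 * 0.1849 = 21.1895 kg*m^2

21.1895 kg*m^2


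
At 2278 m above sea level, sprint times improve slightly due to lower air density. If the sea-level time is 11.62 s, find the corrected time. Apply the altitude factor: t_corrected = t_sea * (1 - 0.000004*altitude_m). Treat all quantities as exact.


Correction factor = 1 - 0.000004 * 2278 = 0.990888
t_corrected = t_sea * factor = 11.62 * 0.990888
t_corrected = 11.5141 s

11.5141 s


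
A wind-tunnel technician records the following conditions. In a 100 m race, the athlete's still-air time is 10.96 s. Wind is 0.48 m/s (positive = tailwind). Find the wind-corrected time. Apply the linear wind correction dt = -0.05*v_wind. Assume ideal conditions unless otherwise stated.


dt = -0.05 * v_wind = -0.05 * 0.48 = -0.024 s
t_corrected = t_still + dt = 10.96 + (-0.024)
t_corrected = 10.936 s

10.936 s


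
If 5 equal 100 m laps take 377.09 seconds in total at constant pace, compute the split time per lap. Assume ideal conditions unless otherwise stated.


Split time = total_time / n_laps = 377.09 / 5
Split time = 75.418 s per lap

75.418 s


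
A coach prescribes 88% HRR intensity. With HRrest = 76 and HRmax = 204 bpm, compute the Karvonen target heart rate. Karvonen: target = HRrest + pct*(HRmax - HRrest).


Target = HRrest + pct*(HRmax - HRrest)
Heart rate reserve = HRmax - HRrest = 204 - 76 = 128 bpm
Fraction = 88% = 0.88
Target = 76 + 0.88 * 128
Target = 76 + 112.64 = 188.64 bpm

188.64 bpm


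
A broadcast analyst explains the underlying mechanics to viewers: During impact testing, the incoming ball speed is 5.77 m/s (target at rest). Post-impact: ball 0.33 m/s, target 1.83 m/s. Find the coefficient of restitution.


e = (v2_after - v1_after) / (v1_before - v2_before)
Numerator = 1.83 - 0.33 = 1.5
Denominator = 5.77 - 0 = 5.77
e = 1.5 / 5.77 = 0.26

0.26


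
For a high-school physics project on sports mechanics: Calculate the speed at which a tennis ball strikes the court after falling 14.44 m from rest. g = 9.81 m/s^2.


v = sqrt(2 * g * h)
v = sqrt(2 * 9.81 * 14.44)
v = sqrt(283.3128) = 16.8319 m/s

16.8319 m/s


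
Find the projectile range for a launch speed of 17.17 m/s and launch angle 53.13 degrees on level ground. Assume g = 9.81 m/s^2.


R = v^2 * sin(2*theta) / g
Convert angle to radians: theta = 53.13 deg = 0.9273 rad
sin(2*theta) = sin(1.8546) = 0.96
R = 17.17^2 * 0.96 / 9.81
R = 294.8089 * 0.96 / 9.81 = 28.8498 m

28.8498 m


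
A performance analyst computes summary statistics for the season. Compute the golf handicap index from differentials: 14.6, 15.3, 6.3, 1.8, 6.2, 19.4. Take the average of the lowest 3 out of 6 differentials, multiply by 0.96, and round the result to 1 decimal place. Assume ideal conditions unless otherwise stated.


All differentials: 14.6, 15.3, 6.3, 1.8, 6.2, 19.4
Sorted: 1.8, 6.2, 6.3, 14.6, 15.3, 19.4
Best 3: 1.8, 6.2, 6.3
Average of best = 14.3 / 3 = 4.7667
Raw index = 4.7667 * 0.96 = 4.576
Handicap index = round(4.576, 1) = 4.6

4.6


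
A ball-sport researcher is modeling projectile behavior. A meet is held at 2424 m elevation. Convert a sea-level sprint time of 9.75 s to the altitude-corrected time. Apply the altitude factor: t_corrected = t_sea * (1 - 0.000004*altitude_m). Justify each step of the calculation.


Correction factor = 1 - 0.000004 * 2424 = 0.990304
t_corrected = t_sea * factor = 9.75 * 0.990304
t_corrected = 9.6555 s

9.6555 s


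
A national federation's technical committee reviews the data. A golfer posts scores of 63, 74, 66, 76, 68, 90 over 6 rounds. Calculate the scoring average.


Average = sum / n
Sum = 437
Average = 437 / 6 = 72.8333

72.8333


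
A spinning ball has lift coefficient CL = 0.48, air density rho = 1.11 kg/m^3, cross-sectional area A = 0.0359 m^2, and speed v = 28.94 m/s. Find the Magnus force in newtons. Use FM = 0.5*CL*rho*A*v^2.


FM = 0.5 * CL * rho * A * v^2
FM = 0.5 * 0.48 * 1.11 * 0.0359 * 28.94^2
v^2 = 837.5236
FM = 0.5 * 0.48 * 1.11 * 0.0359 * 837.5236 = 8.0099 N

8.0099 N


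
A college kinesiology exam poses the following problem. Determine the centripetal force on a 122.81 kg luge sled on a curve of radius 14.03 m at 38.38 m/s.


Fc = m * v^2 / r
v^2 = 38.38^2 = 1473.0244
Fc = 122.81 * 1473.0244 / 14.03
Fc = 180902.1266 / 14.03 = 12893.9506 N

12893.9506 N


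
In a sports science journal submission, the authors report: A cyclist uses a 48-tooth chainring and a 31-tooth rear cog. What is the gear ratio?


GR = front_teeth / rear_teeth
GR = 48 / 31
GR = 1.5484

1.5484


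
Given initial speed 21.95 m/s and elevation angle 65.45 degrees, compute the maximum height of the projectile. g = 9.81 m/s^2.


H = (v*sin(theta))^2 / (2*g)
vy = v*sin(theta) = 21.95 * sin(65.45 deg) = 19.9657 m/s
H = vy^2 / (2*g) = 398.6291 / (2*9.81)
H = 398.6291 / 19.62 = 20.3175 m

20.3175 m


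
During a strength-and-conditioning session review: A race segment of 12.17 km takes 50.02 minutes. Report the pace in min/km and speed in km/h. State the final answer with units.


Pace = time / distance = 50.02 min / 12.17 km = 4.1101 min/km
Speed = distance / time_in_hours = 12.17 / 0.8337 hr
Speed = 14.5982 km/h

4.1101 min/km, 14.5982 km/h


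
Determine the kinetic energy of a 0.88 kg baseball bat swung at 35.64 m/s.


KE = 0.5 * m * v^2
KE = 0.5 * 0.88 * 35.64^2
KE = 0.5 * 0.88 * 1270.2096 = 558.8922 J

558.8922 J


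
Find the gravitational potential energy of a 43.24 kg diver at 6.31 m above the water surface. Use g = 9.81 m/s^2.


PE = m * g * h
PE = 43.24 * 9.81 * 6.31
PE = 424.1844 * 6.31 = 2676.6036 J

2676.6036 J


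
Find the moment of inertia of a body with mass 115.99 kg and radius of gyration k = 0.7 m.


I = m * k^2
I = 115.99 * 0.7^2
I = 115.99 * 0.49 = 56.8351 kg*m^2

56.8351 kg*m^2


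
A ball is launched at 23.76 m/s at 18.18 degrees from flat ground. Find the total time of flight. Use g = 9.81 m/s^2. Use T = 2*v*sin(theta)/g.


T = 2*v*sin(theta)/g
sin(theta) = sin(18.18 deg) = 0.312
T = 2*23.76*0.312 / 9.81
T = 14.8264 / 9.81 = 1.5114 s

1.5114 s


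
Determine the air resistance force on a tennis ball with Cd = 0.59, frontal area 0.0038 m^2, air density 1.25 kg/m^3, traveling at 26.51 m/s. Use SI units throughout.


Fd = 0.5 * Cd * rho * A * v^2
Fd = 0.5 * 0.59 * 1.25 * 0.0038 * 26.51^2
v^2 = 702.7801
Fd = 0.5 * 0.59 * 1.25 * 0.0038 * 702.7801 = 0.9848 N

0.9848 N


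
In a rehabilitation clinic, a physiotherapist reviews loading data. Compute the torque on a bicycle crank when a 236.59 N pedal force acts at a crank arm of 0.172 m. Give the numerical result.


tau = F * d
tau = 236.59 * 0.172
tau = 40.6935 N*m

40.6935 N*m


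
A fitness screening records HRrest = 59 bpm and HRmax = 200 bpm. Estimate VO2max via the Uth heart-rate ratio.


VO2max = 15.3 * HRmax / HRrest
VO2max = 15.3 * 200 / 59
VO2max = 3060 / 59 = 51.8644 mL/kg/min

51.8644 mL/kg/min


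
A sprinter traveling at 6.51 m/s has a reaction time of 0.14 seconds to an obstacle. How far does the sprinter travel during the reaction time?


d = v * t
d = 6.51 * 0.14
d = 0.9114 m

0.9114 m


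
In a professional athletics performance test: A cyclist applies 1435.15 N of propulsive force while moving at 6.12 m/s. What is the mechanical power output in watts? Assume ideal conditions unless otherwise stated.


P = F * v
P = 1435.15 * 6.12
P = 8783.118 W

8783.118 W


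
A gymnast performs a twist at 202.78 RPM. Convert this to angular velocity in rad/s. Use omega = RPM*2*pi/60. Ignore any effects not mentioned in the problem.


omega = RPM * 2 * pi / 60
omega = 202.78 * 2 * 3.14159 / 60
omega = 1274.1043 / 60 = 21.2351 rad/s

21.2351 rad/s


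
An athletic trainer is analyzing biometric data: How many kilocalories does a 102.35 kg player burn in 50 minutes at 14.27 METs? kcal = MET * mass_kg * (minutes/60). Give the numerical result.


kcal = MET * mass * time_hr
Convert time: 50 min = 0.8333 hr
kcal = 14.27 * 102.35 * 0.8333
kcal = 1217.1121 kcal

1217.1121 kcal


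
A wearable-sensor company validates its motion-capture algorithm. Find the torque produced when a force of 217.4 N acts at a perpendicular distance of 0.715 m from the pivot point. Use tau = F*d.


tau = F * d
tau = 217.4 * 0.715
tau = 155.441 N*m

155.441 N*m


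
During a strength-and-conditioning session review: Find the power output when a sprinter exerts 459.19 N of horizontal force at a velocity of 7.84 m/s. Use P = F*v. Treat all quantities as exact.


P = F * v
P = 459.19 * 7.84
P = 3600.0496 W

3600.0496 W


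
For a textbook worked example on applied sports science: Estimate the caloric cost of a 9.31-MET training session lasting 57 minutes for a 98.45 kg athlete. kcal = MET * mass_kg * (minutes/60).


kcal = MET * mass * time_hr
Convert time: 57 min = 0.95 hr
kcal = 9.31 * 98.45 * 0.95
kcal = 870.741 kcal

870.741 kcal


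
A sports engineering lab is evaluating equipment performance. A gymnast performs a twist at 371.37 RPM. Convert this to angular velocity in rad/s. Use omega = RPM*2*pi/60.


omega = RPM * 2 * pi / 60
omega = 371.37 * 2 * 3.14159 / 60
omega = 2333.3865 / 60 = 38.8898 rad/s

38.8898 rad/s


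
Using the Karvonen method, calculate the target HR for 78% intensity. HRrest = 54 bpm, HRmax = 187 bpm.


Target = HRrest + pct*(HRmax - HRrest)
Heart rate reserve = HRmax - HRrest = 187 - 54 = 133 bpm
Fraction = 78% = 0.78
Target = 54 + 0.78 * 133
Target = 54 + 103.74 = 157.74 bpm

157.74 bpm


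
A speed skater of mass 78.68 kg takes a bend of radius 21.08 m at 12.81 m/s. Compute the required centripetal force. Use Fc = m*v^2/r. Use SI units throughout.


Fc = m * v^2 / r
v^2 = 12.81^2 = 164.0961
Fc = 78.68 * 164.0961 / 21.08
Fc = 12911.0811 / 21.08 = 612.4801 N

612.4801 N


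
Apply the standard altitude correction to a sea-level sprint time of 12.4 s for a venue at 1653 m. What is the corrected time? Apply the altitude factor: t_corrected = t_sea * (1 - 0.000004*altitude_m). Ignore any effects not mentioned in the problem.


Correction factor = 1 - 0.000004 * 1653 = 0.993388
t_corrected = t_sea * factor = 12.4 * 0.993388
t_corrected = 12.318 s

12.318 s


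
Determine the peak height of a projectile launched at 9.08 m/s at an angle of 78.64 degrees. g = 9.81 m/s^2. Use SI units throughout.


H = (v*sin(theta))^2 / (2*g)
vy = v*sin(theta) = 9.08 * sin(78.64 deg) = 8.9021 m/s
H = vy^2 / (2*g) = 79.2476 / (2*9.81)
H = 79.2476 / 19.62 = 4.0391 m

4.0391 m


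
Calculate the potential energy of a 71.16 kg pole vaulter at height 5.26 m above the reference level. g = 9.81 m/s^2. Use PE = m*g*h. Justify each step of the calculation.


PE = m * g * h
PE = 71.16 * 9.81 * 5.26
PE = 698.0796 * 5.26 = 3671.8987 J

3671.8987 J


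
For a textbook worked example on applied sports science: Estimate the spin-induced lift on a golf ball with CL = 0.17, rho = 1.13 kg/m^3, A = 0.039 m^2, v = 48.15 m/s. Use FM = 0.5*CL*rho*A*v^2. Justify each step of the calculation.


FM = 0.5 * CL * rho * A * v^2
FM = 0.5 * 0.17 * 1.13 * 0.039 * 48.15^2
v^2 = 2318.4225
FM = 0.5 * 0.17 * 1.13 * 0.039 * 2318.4225 = 8.6847 N

8.6847 N


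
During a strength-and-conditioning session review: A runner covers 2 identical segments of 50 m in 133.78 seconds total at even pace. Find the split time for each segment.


Split time = total_time / n_laps = 133.78 / 2
Split time = 66.89 s per lap

66.89 s


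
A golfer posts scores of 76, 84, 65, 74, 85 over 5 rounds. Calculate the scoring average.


Average = sum / n
Sum = 384
Average = 384 / 5 = 76.8

76.8


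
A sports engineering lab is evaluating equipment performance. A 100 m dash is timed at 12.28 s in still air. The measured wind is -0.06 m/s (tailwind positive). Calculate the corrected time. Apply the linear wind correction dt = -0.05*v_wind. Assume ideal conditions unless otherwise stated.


dt = -0.05 * v_wind = -0.05 * -0.06 = 0.003 s
t_corrected = t_still + dt = 12.28 + (0.003)
t_corrected = 12.283 s

12.283 s


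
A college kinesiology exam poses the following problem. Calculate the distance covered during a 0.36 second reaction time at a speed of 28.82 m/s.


d = v * t
d = 28.82 * 0.36
d = 10.3752 m

10.3752 m


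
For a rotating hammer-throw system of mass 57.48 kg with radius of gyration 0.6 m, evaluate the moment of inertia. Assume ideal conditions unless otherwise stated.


I = m * k^2
I = 57.48 * 0.6^2
I = 57.48 * 0.36 = 20.6928 kg*m^2

20.6928 kg*m^2


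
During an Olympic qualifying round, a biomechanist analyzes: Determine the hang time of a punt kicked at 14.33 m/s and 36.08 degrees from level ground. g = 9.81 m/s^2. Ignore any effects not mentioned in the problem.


T = 2*v*sin(theta)/g
sin(theta) = sin(36.08 deg) = 0.5889
T = 2*14.33*0.5889 / 9.81
T = 16.8783 / 9.81 = 1.7205 s

1.7205 s


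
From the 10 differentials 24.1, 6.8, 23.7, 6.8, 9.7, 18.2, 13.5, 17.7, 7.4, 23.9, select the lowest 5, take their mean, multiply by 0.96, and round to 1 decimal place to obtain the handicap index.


All differentials: 24.1, 6.8, 23.7, 6.8, 9.7, 18.2, 13.5, 17.7, 7.4, 23.9
Sorted: 6.8, 6.8, 7.4, 9.7, 13.5, 17.7, 18.2, 23.7, 23.9, 24.1
Best 5: 6.8, 6.8, 7.4, 9.7, 13.5
Average of best = 44.2 / 5 = 8.84
Raw index = 8.84 * 0.96 = 8.4864
Handicap index = round(8.4864, 1) = 8.5

8.5


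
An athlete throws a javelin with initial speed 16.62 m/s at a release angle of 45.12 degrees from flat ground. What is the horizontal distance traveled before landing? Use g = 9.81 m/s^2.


R = v^2 * sin(2*theta) / g
Convert angle to radians: theta = 45.12 deg = 0.7875 rad
sin(2*theta) = sin(1.575) = 1
R = 16.62^2 * 1 / 9.81
R = 276.2244 * 1 / 9.81 = 28.1572 m

28.1572 m
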